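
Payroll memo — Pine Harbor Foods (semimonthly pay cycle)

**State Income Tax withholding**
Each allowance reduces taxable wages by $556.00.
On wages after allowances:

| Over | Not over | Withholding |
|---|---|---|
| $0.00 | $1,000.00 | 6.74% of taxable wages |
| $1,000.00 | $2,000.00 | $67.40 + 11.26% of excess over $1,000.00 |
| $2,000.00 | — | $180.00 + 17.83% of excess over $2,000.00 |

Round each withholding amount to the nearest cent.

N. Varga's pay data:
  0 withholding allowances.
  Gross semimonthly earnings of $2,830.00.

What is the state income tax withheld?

$327.99

State Income Tax: taxable = $2,830.00
  $180.00 + 17.83% × ($2,830.00 − $2,000.00) = $180.00 + 17.83% × $830.00 = $327.99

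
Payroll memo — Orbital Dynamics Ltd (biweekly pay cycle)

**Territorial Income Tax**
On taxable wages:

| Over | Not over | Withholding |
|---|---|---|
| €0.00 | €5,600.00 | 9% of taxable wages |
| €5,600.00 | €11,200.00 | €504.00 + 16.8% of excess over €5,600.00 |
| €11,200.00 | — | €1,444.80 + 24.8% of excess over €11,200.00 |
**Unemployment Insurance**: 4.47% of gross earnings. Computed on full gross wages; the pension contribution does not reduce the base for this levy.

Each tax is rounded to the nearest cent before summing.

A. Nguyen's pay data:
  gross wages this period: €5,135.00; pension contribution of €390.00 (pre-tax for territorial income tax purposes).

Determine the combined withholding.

Territorial Income Tax: taxable = €5,135.00 − €390.00 = €4,745.00
  9% × €4,745.00 = €427.05
Unemployment Insurance: 4.47% × €5,135.00 = €229.53
Total: €427.05 + €229.53 = €656.58

€656.58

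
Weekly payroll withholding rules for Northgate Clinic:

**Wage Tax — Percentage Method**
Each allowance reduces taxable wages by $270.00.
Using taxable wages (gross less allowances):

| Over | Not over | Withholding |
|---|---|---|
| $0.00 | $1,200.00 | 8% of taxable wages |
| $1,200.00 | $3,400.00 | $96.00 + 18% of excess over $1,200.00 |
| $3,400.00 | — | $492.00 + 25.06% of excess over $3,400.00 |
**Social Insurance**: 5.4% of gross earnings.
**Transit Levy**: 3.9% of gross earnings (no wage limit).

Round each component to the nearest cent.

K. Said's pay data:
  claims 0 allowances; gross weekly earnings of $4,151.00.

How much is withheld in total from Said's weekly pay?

$1,066.24

Wage Tax: taxable = $4,151.00
  $492.00 + 25.06% × ($4,151.00 − $3,400.00) = $492.00 + 25.06% × $751.00 = $680.20
Social Insurance: 5.4% × $4,151.00 = $224.15
Transit Levy: 3.9% × $4,151.00 = $161.89
Total: $680.20 + $224.15 + $161.89 = $1,066.24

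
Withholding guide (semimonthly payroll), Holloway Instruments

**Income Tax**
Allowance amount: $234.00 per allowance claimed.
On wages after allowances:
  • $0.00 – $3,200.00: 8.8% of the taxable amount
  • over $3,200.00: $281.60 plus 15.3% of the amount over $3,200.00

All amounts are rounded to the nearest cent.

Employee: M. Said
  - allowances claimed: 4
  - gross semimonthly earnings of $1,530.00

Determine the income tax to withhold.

Income Tax: taxable = $1,530.00 − 4×$234.00 = $594.00
  8.8% × $594.00 = $52.27

$52.27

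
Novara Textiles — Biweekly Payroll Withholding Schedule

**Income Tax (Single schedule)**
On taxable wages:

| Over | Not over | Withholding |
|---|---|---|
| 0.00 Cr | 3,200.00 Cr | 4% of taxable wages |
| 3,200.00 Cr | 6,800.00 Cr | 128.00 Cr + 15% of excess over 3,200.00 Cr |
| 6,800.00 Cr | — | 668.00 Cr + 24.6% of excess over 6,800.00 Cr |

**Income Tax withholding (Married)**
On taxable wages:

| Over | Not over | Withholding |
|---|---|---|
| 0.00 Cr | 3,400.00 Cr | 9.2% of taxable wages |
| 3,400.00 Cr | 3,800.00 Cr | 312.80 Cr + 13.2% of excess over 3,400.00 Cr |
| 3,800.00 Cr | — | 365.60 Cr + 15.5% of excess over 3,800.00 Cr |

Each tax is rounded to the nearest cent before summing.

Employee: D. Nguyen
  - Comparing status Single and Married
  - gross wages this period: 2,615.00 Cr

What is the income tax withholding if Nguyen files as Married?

240.58 Cr

Income Tax (Married): taxable = 2,615.00 Cr
  9.2% × 2,615.00 Cr = 240.58 Cr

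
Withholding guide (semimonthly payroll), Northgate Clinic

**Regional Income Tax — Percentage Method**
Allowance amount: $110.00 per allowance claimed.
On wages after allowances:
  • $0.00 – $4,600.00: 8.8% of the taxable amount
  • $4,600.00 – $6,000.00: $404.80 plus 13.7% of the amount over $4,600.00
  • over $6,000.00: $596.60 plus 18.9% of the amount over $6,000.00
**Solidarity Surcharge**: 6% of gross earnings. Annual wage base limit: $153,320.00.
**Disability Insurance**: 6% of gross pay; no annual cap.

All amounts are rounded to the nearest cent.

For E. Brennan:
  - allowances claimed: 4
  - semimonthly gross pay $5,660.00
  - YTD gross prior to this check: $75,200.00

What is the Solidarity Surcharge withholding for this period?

$339.60

Solidarity Surcharge: 6% × $5,660.00 = $339.60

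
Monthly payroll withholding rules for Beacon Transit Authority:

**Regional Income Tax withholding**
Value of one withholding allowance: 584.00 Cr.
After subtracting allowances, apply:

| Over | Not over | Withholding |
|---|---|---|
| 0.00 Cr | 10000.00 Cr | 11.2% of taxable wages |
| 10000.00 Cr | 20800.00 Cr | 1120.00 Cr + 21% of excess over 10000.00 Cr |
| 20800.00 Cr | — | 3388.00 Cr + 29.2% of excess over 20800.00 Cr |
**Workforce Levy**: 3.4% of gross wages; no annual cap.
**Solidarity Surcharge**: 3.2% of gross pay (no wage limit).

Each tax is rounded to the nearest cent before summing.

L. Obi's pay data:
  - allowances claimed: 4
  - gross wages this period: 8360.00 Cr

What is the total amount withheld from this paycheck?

Regional Income Tax: taxable = 8360.00 Cr − 4×584.00 Cr = 6024.00 Cr
  11.2% × 6024.00 Cr = 674.69 Cr
Workforce Levy: 3.4% × 8360.00 Cr = 284.24 Cr
Solidarity Surcharge: 3.2% × 8360.00 Cr = 267.52 Cr
Total: 674.69 Cr + 284.24 Cr + 267.52 Cr = 1226.45 Cr

1226.45 Cr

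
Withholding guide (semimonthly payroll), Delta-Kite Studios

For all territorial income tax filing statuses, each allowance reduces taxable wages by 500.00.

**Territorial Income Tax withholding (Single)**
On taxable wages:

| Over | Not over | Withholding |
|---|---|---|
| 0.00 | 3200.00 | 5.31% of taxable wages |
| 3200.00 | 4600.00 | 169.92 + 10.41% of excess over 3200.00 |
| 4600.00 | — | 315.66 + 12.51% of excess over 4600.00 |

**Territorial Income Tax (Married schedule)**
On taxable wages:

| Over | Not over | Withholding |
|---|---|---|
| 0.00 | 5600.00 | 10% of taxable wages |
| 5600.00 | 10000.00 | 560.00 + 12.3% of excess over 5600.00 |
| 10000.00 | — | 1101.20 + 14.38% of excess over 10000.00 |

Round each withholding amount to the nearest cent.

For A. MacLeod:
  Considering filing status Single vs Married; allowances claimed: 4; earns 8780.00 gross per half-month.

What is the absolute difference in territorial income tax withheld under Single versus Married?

Territorial Income Tax (Single): taxable = 8780.00 − 4×500.00 = 6780.00
  315.66 + 12.51% × (6780.00 − 4600.00) = 315.66 + 12.51% × 2180.00 = 588.38
Territorial Income Tax (Married): taxable = 8780.00 − 4×500.00 = 6780.00
  560.00 + 12.3% × (6780.00 − 5600.00) = 560.00 + 12.3% × 1180.00 = 705.14
Difference: |588.38 − 705.14| = 116.76 (higher under Married)

116.76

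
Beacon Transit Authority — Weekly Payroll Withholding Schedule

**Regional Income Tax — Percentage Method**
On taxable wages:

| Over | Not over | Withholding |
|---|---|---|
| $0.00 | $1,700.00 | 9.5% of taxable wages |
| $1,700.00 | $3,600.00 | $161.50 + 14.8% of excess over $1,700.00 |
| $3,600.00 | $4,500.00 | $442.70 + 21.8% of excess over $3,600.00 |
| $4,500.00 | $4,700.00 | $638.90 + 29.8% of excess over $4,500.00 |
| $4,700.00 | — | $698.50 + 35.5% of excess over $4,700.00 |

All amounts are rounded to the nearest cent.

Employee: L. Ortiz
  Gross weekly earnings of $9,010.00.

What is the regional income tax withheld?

$2,228.55

Regional Income Tax: taxable = $9,010.00
  $698.50 + 35.5% × ($9,010.00 − $4,700.00) = $698.50 + 35.5% × $4,310.00 = $2,228.55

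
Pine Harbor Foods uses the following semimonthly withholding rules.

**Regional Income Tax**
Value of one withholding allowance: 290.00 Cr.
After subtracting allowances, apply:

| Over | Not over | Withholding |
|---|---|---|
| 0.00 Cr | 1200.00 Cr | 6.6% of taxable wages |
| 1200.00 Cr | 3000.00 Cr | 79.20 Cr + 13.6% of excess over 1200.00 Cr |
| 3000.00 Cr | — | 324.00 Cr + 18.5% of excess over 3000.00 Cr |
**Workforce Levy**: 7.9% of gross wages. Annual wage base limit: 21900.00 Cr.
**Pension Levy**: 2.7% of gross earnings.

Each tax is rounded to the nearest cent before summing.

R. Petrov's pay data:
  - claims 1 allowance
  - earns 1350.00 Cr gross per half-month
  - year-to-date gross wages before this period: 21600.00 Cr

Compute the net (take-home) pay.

1219.89 Cr

Regional Income Tax: taxable = 1350.00 Cr − 1×290.00 Cr = 1060.00 Cr
  6.6% × 1060.00 Cr = 69.96 Cr
Workforce Levy: cap 21900.00 Cr − YTD 21600.00 Cr = 300.00 Cr subject; 7.9% × 300.00 Cr = 23.70 Cr
Pension Levy: 2.7% × 1350.00 Cr = 36.45 Cr
Total withheld: 69.96 Cr + 23.70 Cr + 36.45 Cr = 130.11 Cr
Net pay: 1350.00 Cr − 130.11 Cr = 1219.89 Cr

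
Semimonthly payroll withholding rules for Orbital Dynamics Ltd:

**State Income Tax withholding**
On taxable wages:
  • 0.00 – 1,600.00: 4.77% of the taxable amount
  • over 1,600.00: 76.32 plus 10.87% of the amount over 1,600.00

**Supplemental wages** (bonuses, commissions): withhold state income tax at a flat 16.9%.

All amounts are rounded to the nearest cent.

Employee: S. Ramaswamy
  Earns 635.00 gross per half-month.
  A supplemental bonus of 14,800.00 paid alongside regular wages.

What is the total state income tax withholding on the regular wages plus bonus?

State Income Tax: taxable = 635.00
  4.77% × 635.00 = 30.29
Supplemental (16.9% flat on bonus): 16.9% × 14,800.00 = 2,501.20
Total state income tax: 30.29 + 2,501.20 = 2,531.49

2,531.49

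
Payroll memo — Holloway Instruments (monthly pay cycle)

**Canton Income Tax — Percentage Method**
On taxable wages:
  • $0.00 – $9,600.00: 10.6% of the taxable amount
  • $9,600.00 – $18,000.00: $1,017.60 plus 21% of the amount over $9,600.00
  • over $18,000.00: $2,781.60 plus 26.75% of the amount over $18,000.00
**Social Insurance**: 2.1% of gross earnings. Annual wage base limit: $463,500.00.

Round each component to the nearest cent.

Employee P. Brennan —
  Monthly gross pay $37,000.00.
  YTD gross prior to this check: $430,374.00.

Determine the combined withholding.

$8,559.75

Canton Income Tax: taxable = $37,000.00
  $2,781.60 + 26.75% × ($37,000.00 − $18,000.00) = $2,781.60 + 26.75% × $19,000.00 = $7,864.10
Social Insurance: cap $463,500.00 − YTD $430,374.00 = $33,126.00 subject; 2.1% × $33,126.00 = $695.65
Total: $7,864.10 + $695.65 = $8,559.75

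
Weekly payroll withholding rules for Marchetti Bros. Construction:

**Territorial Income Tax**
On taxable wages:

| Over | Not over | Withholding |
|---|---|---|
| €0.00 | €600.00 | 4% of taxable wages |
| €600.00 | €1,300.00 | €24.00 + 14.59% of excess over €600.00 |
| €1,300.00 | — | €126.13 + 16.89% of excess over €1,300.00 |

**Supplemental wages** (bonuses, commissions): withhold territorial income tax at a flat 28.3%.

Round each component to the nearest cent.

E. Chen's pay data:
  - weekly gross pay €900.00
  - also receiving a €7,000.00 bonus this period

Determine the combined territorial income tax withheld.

€2,048.77

Territorial Income Tax: taxable = €900.00
  €24.00 + 14.59% × (€900.00 − €600.00) = €24.00 + 14.59% × €300.00 = €67.77
Supplemental (28.3% flat on bonus): 28.3% × €7,000.00 = €1,981.00
Total territorial income tax: €67.77 + €1,981.00 = €2,048.77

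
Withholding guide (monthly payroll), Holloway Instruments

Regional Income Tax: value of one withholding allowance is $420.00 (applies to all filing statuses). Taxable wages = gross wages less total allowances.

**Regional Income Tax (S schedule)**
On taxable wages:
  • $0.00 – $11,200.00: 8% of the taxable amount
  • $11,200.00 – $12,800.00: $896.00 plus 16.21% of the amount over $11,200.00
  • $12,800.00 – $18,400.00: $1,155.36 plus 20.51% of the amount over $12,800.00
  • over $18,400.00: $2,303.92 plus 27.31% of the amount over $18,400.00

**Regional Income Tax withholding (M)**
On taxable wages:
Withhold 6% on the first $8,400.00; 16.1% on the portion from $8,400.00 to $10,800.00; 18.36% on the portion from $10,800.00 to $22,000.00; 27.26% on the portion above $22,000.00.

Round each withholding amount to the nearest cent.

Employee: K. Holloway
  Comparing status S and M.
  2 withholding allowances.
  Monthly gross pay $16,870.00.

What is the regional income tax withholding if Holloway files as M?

$1,850.63

Regional Income Tax (M): taxable = $16,870.00 − 2×$420.00 = $16,030.00
  $890.40 + 18.36% × ($16,030.00 − $10,800.00) = $890.40 + 18.36% × $5,230.00 = $1,850.63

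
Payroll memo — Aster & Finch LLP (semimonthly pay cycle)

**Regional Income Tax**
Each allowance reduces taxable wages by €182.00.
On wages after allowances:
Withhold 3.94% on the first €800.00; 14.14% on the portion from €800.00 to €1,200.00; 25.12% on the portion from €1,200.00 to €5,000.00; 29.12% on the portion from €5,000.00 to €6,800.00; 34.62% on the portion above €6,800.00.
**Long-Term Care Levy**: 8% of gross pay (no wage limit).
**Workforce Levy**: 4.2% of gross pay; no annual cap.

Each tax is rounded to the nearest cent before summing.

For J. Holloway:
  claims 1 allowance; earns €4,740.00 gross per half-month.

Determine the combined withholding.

€1,509.89

Regional Income Tax: taxable = €4,740.00 − 1×€182.00 = €4,558.00
  €88.08 + 25.12% × (€4,558.00 − €1,200.00) = €88.08 + 25.12% × €3,358.00 = €931.61
Long-Term Care Levy: 8% × €4,740.00 = €379.20
Workforce Levy: 4.2% × €4,740.00 = €199.08
Total: €931.61 + €379.20 + €199.08 = €1,509.89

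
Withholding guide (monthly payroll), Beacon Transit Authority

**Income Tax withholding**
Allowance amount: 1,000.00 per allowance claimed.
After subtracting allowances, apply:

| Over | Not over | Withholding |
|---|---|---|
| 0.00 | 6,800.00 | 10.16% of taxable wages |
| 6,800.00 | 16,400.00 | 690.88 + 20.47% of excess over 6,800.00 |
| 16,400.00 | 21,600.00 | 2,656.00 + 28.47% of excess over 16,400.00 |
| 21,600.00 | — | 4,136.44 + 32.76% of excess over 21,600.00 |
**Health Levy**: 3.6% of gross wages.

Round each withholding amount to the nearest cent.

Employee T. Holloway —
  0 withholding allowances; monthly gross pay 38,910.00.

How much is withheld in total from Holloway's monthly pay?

11,207.96

Income Tax: taxable = 38,910.00
  4,136.44 + 32.76% × (38,910.00 − 21,600.00) = 4,136.44 + 32.76% × 17,310.00 = 9,807.20
Health Levy: 3.6% × 38,910.00 = 1,400.76
Total: 9,807.20 + 1,400.76 = 11,207.96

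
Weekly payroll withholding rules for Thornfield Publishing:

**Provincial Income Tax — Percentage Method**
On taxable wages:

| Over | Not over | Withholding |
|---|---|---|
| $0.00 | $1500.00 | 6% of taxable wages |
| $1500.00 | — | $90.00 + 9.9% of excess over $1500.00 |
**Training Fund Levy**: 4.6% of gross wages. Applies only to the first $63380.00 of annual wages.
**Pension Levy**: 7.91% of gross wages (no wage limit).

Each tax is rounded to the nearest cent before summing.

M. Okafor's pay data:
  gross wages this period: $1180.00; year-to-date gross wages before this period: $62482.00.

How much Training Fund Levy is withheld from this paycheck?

Training Fund Levy: cap $63380.00 − YTD $62482.00 = $898.00 subject; 4.6% × $898.00 = $41.31

$41.31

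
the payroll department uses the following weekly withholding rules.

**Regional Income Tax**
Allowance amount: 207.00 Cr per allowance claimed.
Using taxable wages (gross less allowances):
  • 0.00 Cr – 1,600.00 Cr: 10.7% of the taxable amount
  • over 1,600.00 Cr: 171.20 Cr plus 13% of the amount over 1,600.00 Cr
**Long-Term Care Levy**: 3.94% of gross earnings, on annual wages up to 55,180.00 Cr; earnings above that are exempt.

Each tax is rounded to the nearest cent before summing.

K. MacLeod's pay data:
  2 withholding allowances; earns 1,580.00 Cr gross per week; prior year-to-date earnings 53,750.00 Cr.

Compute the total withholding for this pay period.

181.10 Cr

Regional Income Tax: taxable = 1,580.00 Cr − 2×207.00 Cr = 1,166.00 Cr
  10.7% × 1,166.00 Cr = 124.76 Cr
Long-Term Care Levy: cap 55,180.00 Cr − YTD 53,750.00 Cr = 1,430.00 Cr subject; 3.94% × 1,430.00 Cr = 56.34 Cr
Total: 124.76 Cr + 56.34 Cr = 181.10 Cr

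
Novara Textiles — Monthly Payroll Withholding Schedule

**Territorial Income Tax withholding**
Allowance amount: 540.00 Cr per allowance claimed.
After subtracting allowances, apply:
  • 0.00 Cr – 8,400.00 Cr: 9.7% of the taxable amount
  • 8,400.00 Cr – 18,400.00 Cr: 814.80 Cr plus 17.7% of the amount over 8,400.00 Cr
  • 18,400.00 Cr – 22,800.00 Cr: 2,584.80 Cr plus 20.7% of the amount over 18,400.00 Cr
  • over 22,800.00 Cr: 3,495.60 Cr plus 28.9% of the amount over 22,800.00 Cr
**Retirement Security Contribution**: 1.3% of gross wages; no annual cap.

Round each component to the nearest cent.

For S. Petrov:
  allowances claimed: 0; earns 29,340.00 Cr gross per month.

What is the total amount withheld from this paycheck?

Territorial Income Tax: taxable = 29,340.00 Cr
  3,495.60 Cr + 28.9% × (29,340.00 Cr − 22,800.00 Cr) = 3,495.60 Cr + 28.9% × 6,540.00 Cr = 5,385.66 Cr
Retirement Security Contribution: 1.3% × 29,340.00 Cr = 381.42 Cr
Total: 5,385.66 Cr + 381.42 Cr = 5,767.08 Cr

5,767.08 Cr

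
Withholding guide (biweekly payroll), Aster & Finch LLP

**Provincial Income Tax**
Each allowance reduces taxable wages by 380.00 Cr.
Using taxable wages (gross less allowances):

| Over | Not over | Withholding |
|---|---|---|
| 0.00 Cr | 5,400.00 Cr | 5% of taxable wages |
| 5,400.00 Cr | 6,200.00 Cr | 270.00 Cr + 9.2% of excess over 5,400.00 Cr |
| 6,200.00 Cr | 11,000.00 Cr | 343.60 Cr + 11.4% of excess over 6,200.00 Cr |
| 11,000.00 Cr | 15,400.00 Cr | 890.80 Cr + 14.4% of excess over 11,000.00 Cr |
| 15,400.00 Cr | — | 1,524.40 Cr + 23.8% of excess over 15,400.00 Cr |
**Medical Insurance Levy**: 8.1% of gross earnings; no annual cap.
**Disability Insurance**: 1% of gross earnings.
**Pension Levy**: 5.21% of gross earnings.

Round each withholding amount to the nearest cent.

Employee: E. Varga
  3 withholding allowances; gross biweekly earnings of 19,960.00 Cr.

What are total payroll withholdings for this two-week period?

5,194.64 Cr

Provincial Income Tax: taxable = 19,960.00 Cr − 3×380.00 Cr = 18,820.00 Cr
  1,524.40 Cr + 23.8% × (18,820.00 Cr − 15,400.00 Cr) = 1,524.40 Cr + 23.8% × 3,420.00 Cr = 2,338.36 Cr
Medical Insurance Levy: 8.1% × 19,960.00 Cr = 1,616.76 Cr
Disability Insurance: 1% × 19,960.00 Cr = 199.60 Cr
Pension Levy: 5.21% × 19,960.00 Cr = 1,039.92 Cr
Total: 2,338.36 Cr + 1,616.76 Cr + 199.60 Cr + 1,039.92 Cr = 5,194.64 Cr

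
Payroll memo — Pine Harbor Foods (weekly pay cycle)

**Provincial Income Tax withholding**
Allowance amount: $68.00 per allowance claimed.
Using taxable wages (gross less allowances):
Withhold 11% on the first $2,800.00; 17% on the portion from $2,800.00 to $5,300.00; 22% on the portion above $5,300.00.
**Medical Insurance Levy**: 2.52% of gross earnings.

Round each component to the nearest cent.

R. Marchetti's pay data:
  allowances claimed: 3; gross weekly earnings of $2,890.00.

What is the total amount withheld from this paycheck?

$368.29

Provincial Income Tax: taxable = $2,890.00 − 3×$68.00 = $2,686.00
  11% × $2,686.00 = $295.46
Medical Insurance Levy: 2.52% × $2,890.00 = $72.83
Total: $295.46 + $72.83 = $368.29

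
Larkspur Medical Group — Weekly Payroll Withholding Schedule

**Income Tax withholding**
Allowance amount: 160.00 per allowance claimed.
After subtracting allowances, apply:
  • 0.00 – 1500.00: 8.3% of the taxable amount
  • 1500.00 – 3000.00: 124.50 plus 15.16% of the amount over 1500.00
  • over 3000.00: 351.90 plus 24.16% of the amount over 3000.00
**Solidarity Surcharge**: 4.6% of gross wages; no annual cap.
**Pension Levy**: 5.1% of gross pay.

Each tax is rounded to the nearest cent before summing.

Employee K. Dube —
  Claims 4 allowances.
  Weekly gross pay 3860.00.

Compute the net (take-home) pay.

Income Tax: taxable = 3860.00 − 4×160.00 = 3220.00
  351.90 + 24.16% × (3220.00 − 3000.00) = 351.90 + 24.16% × 220.00 = 405.05
Solidarity Surcharge: 4.6% × 3860.00 = 177.56
Pension Levy: 5.1% × 3860.00 = 196.86
Total withheld: 405.05 + 177.56 + 196.86 = 779.47
Net pay: 3860.00 − 779.47 = 3080.53

3080.53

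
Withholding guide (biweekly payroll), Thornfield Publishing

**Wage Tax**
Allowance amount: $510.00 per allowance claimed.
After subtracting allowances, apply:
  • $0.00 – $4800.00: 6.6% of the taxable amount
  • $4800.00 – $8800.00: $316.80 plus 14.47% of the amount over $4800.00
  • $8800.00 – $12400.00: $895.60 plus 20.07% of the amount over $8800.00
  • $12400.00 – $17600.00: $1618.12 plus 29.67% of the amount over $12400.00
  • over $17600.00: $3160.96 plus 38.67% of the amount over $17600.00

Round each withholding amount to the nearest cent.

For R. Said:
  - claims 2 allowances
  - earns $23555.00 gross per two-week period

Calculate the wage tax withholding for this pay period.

$5069.32

Wage Tax: taxable = $23555.00 − 2×$510.00 = $22535.00
  $3160.96 + 38.67% × ($22535.00 − $17600.00) = $3160.96 + 38.67% × $4935.00 = $5069.32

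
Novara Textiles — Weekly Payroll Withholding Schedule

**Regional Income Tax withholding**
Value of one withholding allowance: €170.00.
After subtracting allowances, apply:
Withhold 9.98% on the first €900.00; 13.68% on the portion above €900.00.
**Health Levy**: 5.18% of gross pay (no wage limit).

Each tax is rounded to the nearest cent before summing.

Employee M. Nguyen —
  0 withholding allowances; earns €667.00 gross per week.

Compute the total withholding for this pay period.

Regional Income Tax: taxable = €667.00
  9.98% × €667.00 = €66.57
Health Levy: 5.18% × €667.00 = €34.55
Total: €66.57 + €34.55 = €101.12

€101.12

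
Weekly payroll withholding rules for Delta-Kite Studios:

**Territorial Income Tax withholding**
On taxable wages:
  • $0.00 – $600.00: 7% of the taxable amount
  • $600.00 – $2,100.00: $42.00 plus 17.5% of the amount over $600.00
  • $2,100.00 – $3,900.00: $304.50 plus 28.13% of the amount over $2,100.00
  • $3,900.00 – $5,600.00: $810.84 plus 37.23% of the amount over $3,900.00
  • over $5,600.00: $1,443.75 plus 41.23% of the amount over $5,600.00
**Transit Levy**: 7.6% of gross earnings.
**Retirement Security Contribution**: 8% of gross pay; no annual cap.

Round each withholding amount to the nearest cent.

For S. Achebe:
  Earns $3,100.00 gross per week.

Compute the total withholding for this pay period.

Territorial Income Tax: taxable = $3,100.00
  $304.50 + 28.13% × ($3,100.00 − $2,100.00) = $304.50 + 28.13% × $1,000.00 = $585.80
Transit Levy: 7.6% × $3,100.00 = $235.60
Retirement Security Contribution: 8% × $3,100.00 = $248.00
Total: $585.80 + $235.60 + $248.00 = $1,069.40

$1,069.40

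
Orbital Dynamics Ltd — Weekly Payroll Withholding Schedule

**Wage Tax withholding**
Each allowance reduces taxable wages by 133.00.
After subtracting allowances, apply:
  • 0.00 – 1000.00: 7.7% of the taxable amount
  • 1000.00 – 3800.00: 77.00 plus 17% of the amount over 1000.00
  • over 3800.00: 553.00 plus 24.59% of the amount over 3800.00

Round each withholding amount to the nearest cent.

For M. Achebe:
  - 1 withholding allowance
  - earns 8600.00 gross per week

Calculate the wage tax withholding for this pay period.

Wage Tax: taxable = 8600.00 − 1×133.00 = 8467.00
  553.00 + 24.59% × (8467.00 − 3800.00) = 553.00 + 24.59% × 4667.00 = 1700.62

1700.62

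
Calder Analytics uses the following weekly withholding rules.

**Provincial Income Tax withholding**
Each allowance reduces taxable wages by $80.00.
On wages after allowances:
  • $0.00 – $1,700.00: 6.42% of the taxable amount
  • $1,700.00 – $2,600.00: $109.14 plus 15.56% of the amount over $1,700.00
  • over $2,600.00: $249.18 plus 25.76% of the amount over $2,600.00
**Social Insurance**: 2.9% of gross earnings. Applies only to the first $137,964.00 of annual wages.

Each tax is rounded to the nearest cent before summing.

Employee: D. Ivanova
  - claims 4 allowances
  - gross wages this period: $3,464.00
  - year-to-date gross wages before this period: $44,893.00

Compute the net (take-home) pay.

$2,974.23

Provincial Income Tax: taxable = $3,464.00 − 4×$80.00 = $3,144.00
  $249.18 + 25.76% × ($3,144.00 − $2,600.00) = $249.18 + 25.76% × $544.00 = $389.31
Social Insurance: 2.9% × $3,464.00 = $100.46
Total withheld: $389.31 + $100.46 = $489.77
Net pay: $3,464.00 − $489.77 = $2,974.23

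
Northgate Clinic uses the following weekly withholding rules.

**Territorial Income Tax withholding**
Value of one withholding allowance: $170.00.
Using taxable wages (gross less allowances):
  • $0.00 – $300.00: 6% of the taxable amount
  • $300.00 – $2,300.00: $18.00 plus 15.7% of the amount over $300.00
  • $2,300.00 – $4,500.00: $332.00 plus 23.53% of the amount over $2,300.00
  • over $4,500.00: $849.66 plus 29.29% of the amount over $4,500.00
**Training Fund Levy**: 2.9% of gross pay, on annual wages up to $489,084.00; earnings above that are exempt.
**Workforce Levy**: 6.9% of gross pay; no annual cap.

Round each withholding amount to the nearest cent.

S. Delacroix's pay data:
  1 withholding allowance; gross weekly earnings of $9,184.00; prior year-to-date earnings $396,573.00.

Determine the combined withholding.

Territorial Income Tax: taxable = $9,184.00 − 1×$170.00 = $9,014.00
  $849.66 + 29.29% × ($9,014.00 − $4,500.00) = $849.66 + 29.29% × $4,514.00 = $2,171.81
Training Fund Levy: 2.9% × $9,184.00 = $266.34
Workforce Levy: 6.9% × $9,184.00 = $633.70
Total: $2,171.81 + $266.34 + $633.70 = $3,071.85

$3,071.85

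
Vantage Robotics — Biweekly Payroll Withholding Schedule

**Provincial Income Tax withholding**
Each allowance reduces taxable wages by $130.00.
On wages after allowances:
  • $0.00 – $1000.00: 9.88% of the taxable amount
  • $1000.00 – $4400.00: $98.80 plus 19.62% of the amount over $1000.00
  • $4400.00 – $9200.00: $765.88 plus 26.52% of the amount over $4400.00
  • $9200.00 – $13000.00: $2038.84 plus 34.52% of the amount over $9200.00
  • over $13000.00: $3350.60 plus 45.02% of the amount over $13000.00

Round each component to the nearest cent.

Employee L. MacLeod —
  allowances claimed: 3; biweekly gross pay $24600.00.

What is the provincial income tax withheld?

Provincial Income Tax: taxable = $24600.00 − 3×$130.00 = $24210.00
  $3350.60 + 45.02% × ($24210.00 − $13000.00) = $3350.60 + 45.02% × $11210.00 = $8397.34

$8397.34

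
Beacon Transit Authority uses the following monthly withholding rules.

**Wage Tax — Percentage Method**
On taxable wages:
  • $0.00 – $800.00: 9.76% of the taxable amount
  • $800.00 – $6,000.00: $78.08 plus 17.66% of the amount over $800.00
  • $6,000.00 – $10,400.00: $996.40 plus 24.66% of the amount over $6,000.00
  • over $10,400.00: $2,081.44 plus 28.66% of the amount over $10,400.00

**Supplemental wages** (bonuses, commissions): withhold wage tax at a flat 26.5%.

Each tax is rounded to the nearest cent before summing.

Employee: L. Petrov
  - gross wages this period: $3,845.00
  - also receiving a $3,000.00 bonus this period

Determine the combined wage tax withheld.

Wage Tax: taxable = $3,845.00
  $78.08 + 17.66% × ($3,845.00 − $800.00) = $78.08 + 17.66% × $3,045.00 = $615.83
Supplemental (26.5% flat on bonus): 26.5% × $3,000.00 = $795.00
Total wage tax: $615.83 + $795.00 = $1,410.83

$1,410.83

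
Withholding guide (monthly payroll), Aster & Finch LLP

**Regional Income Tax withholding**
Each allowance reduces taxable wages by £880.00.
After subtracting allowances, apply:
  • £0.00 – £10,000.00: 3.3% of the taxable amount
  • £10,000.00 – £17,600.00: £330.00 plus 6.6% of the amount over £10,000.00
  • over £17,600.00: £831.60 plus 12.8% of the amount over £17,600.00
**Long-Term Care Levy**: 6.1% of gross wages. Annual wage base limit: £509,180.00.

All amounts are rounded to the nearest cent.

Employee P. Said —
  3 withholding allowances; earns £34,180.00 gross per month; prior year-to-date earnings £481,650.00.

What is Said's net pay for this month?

Regional Income Tax: taxable = £34,180.00 − 3×£880.00 = £31,540.00
  £831.60 + 12.8% × (£31,540.00 − £17,600.00) = £831.60 + 12.8% × £13,940.00 = £2,615.92
Long-Term Care Levy: cap £509,180.00 − YTD £481,650.00 = £27,530.00 subject; 6.1% × £27,530.00 = £1,679.33
Total withheld: £2,615.92 + £1,679.33 = £4,295.25
Net pay: £34,180.00 − £4,295.25 = £29,884.75

£29,884.75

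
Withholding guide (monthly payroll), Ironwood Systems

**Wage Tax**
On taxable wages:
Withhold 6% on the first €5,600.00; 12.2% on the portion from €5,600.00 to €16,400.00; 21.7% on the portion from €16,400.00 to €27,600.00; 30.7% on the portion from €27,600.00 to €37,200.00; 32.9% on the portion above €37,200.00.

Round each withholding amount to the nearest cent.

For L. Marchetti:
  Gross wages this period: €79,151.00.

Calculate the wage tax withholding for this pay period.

€20,833.08

Wage Tax: taxable = €79,151.00
  €7,031.20 + 32.9% × (€79,151.00 − €37,200.00) = €7,031.20 + 32.9% × €41,951.00 = €20,833.08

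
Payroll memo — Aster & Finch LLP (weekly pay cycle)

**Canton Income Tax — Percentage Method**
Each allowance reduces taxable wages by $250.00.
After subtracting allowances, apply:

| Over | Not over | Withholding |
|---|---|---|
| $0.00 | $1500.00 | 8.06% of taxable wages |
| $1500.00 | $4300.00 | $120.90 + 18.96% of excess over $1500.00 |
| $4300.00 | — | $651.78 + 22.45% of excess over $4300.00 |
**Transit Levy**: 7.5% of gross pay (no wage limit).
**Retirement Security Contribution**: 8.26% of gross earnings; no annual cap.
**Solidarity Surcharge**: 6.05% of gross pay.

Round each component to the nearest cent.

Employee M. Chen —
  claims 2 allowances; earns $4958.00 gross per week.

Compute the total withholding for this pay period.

$1768.59

Canton Income Tax: taxable = $4958.00 − 2×$250.00 = $4458.00
  $651.78 + 22.45% × ($4458.00 − $4300.00) = $651.78 + 22.45% × $158.00 = $687.25
Transit Levy: 7.5% × $4958.00 = $371.85
Retirement Security Contribution: 8.26% × $4958.00 = $409.53
Solidarity Surcharge: 6.05% × $4958.00 = $299.96
Total: $687.25 + $371.85 + $409.53 + $299.96 = $1768.59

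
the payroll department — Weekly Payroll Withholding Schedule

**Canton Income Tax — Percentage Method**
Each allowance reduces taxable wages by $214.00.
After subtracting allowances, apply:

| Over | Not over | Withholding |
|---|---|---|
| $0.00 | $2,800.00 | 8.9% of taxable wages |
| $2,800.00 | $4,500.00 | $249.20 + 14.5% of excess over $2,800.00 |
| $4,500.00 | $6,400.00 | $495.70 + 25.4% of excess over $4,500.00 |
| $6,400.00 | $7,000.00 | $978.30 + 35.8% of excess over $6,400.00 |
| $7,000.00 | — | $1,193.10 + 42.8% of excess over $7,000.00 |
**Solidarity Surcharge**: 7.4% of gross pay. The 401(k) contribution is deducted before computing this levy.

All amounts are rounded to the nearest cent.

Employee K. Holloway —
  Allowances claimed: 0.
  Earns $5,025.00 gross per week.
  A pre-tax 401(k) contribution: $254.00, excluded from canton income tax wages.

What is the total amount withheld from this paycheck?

$917.58

Canton Income Tax: taxable = $5,025.00 − $254.00 = $4,771.00
  $495.70 + 25.4% × ($4,771.00 − $4,500.00) = $495.70 + 25.4% × $271.00 = $564.53
Solidarity Surcharge: 7.4% × $4,771.00 = $353.05
Total: $564.53 + $353.05 = $917.58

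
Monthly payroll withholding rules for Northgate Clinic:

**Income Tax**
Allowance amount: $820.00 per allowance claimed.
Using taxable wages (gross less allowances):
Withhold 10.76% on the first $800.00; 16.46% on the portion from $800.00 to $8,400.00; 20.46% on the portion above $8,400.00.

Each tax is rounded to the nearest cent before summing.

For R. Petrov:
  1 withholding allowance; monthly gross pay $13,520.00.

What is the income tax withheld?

Income Tax: taxable = $13,520.00 − 1×$820.00 = $12,700.00
  $1,337.04 + 20.46% × ($12,700.00 − $8,400.00) = $1,337.04 + 20.46% × $4,300.00 = $2,216.82

$2,216.82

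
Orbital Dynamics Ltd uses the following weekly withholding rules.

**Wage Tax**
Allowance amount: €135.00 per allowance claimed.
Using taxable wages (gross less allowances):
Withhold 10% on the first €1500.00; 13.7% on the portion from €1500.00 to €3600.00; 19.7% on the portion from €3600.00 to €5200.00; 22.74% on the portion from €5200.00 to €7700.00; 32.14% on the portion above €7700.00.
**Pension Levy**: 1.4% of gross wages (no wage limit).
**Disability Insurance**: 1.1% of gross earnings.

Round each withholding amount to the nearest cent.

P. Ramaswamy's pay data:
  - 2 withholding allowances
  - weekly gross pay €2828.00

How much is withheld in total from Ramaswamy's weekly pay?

€365.65

Wage Tax: taxable = €2828.00 − 2×€135.00 = €2558.00
  €150.00 + 13.7% × (€2558.00 − €1500.00) = €150.00 + 13.7% × €1058.00 = €294.95
Pension Levy: 1.4% × €2828.00 = €39.59
Disability Insurance: 1.1% × €2828.00 = €31.11
Total: €294.95 + €39.59 + €31.11 = €365.65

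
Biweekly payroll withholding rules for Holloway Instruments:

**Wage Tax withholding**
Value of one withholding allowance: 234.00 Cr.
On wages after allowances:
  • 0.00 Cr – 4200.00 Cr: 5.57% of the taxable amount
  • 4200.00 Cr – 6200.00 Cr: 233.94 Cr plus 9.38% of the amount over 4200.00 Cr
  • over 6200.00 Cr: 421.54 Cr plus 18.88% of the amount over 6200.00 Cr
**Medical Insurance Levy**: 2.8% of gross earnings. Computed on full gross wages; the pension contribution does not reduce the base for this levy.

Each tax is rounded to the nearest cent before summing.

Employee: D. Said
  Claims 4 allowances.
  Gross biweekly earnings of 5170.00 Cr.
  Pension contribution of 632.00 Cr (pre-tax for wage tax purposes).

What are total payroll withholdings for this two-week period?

345.39 Cr

Wage Tax: taxable = 5170.00 Cr − 632.00 Cr − 4×234.00 Cr = 3602.00 Cr
  5.57% × 3602.00 Cr = 200.63 Cr
Medical Insurance Levy: 2.8% × 5170.00 Cr = 144.76 Cr
Total: 200.63 Cr + 144.76 Cr = 345.39 Cr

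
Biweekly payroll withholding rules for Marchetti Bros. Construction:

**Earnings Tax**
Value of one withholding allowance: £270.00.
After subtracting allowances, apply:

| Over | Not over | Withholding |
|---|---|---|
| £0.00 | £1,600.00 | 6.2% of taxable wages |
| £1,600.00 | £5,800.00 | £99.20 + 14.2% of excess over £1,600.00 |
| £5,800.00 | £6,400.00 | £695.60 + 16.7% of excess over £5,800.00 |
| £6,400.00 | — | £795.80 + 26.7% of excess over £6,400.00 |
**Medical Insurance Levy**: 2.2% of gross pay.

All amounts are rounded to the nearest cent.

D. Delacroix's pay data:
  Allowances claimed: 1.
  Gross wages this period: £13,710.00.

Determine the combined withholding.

£2,977.10

Earnings Tax: taxable = £13,710.00 − 1×£270.00 = £13,440.00
  £795.80 + 26.7% × (£13,440.00 − £6,400.00) = £795.80 + 26.7% × £7,040.00 = £2,675.48
Medical Insurance Levy: 2.2% × £13,710.00 = £301.62
Total: £2,675.48 + £301.62 = £2,977.10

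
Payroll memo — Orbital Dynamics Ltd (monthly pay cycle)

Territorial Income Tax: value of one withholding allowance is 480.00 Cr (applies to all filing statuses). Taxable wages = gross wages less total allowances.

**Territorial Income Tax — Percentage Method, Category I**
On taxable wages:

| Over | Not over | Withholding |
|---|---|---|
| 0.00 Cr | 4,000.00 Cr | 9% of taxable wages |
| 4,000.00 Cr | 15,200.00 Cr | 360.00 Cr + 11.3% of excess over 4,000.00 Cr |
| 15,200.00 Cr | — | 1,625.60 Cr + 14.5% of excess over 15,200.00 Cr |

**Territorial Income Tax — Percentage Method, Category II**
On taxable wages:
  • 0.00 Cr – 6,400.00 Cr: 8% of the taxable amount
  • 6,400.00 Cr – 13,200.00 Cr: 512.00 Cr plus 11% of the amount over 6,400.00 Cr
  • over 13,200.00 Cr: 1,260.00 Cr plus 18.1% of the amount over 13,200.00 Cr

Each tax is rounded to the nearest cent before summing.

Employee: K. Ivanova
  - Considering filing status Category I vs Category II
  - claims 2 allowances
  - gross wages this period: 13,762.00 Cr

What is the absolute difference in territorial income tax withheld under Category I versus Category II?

138.41 Cr

Territorial Income Tax (Category I): taxable = 13,762.00 Cr − 2×480.00 Cr = 12,802.00 Cr
  360.00 Cr + 11.3% × (12,802.00 Cr − 4,000.00 Cr) = 360.00 Cr + 11.3% × 8,802.00 Cr = 1,354.63 Cr
Territorial Income Tax (Category II): taxable = 13,762.00 Cr − 2×480.00 Cr = 12,802.00 Cr
  512.00 Cr + 11% × (12,802.00 Cr − 6,400.00 Cr) = 512.00 Cr + 11% × 6,402.00 Cr = 1,216.22 Cr
Difference: |1,354.63 Cr − 1,216.22 Cr| = 138.41 Cr (higher under Category I)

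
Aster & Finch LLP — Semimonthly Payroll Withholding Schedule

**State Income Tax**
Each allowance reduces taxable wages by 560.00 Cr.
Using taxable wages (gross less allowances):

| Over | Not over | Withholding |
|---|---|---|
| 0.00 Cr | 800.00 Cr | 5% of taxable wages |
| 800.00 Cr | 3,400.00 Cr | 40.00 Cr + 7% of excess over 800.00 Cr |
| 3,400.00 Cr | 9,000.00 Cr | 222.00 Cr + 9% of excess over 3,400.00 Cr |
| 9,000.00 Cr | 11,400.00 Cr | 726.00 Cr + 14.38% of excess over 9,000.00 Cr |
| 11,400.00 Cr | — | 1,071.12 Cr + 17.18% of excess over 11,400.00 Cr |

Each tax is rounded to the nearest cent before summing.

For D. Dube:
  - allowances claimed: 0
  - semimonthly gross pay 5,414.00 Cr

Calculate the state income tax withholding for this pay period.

403.26 Cr

State Income Tax: taxable = 5,414.00 Cr
  222.00 Cr + 9% × (5,414.00 Cr − 3,400.00 Cr) = 222.00 Cr + 9% × 2,014.00 Cr = 403.26 Cr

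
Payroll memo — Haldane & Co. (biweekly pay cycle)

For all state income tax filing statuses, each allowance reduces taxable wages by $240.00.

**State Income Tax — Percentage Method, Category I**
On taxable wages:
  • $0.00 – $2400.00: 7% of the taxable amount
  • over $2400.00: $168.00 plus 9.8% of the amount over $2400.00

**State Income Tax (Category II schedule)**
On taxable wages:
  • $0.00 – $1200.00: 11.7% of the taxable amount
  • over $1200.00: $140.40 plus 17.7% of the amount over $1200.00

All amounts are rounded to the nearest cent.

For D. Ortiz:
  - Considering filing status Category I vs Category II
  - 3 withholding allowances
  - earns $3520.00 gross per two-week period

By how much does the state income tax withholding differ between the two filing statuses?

State Income Tax (Category I): taxable = $3520.00 − 3×$240.00 = $2800.00
  $168.00 + 9.8% × ($2800.00 − $2400.00) = $168.00 + 9.8% × $400.00 = $207.20
State Income Tax (Category II): taxable = $3520.00 − 3×$240.00 = $2800.00
  $140.40 + 17.7% × ($2800.00 − $1200.00) = $140.40 + 17.7% × $1600.00 = $423.60
Difference: |$207.20 − $423.60| = $216.40 (higher under Category II)

$216.40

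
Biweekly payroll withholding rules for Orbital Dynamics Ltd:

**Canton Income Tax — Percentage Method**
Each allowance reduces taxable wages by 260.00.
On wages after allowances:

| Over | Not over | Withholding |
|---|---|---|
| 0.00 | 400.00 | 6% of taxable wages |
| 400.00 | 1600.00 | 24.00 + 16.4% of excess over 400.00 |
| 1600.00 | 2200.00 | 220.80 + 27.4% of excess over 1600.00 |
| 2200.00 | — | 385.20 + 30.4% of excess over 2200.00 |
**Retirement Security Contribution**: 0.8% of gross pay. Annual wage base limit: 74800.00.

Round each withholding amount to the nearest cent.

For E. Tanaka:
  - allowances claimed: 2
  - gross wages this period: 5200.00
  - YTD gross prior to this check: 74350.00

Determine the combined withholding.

Canton Income Tax: taxable = 5200.00 − 2×260.00 = 4680.00
  385.20 + 30.4% × (4680.00 − 2200.00) = 385.20 + 30.4% × 2480.00 = 1139.12
Retirement Security Contribution: cap 74800.00 − YTD 74350.00 = 450.00 subject; 0.8% × 450.00 = 3.60
Total: 1139.12 + 3.60 = 1142.72

1142.72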